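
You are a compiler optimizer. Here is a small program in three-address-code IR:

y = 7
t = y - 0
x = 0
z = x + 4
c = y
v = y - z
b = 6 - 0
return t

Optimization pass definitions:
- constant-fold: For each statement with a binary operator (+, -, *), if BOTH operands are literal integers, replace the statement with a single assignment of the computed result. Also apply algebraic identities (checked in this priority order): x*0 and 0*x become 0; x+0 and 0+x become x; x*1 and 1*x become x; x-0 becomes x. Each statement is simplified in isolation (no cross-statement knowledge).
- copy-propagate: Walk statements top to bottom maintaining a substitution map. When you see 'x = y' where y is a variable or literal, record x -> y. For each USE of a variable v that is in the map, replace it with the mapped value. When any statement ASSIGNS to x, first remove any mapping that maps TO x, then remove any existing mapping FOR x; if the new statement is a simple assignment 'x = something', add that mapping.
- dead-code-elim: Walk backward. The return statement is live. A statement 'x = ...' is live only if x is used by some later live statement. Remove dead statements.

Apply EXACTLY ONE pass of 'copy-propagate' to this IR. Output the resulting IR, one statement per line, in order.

Applying copy-propagate statement-by-statement:
  [1] y = 7  (unchanged)
  [2] t = y - 0  -> t = 7 - 0
  [3] x = 0  (unchanged)
  [4] z = x + 4  -> z = 0 + 4
  [5] c = y  -> c = 7
  [6] v = y - z  -> v = 7 - z
  [7] b = 6 - 0  (unchanged)
  [8] return t  (unchanged)
Result (8 stmts):
  y = 7
  t = 7 - 0
  x = 0
  z = 0 + 4
  c = 7
  v = 7 - z
  b = 6 - 0
  return t

Answer: y = 7
t = 7 - 0
x = 0
z = 0 + 4
c = 7
v = 7 - z
b = 6 - 0
return t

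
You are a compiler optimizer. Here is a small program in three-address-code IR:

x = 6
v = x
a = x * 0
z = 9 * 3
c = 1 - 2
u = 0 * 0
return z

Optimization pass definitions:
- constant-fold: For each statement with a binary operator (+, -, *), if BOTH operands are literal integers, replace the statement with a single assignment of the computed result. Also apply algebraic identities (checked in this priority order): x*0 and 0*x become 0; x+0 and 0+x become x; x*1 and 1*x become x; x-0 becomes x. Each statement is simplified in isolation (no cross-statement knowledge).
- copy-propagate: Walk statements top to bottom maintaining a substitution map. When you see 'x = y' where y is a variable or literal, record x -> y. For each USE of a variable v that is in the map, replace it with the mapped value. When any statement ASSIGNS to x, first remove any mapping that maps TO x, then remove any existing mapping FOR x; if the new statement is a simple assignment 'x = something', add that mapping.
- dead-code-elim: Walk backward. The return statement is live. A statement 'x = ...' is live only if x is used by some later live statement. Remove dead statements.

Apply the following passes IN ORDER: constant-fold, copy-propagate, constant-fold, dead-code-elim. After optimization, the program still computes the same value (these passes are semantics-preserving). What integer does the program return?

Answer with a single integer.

Answer: 27

Derivation:
Initial IR:
  x = 6
  v = x
  a = x * 0
  z = 9 * 3
  c = 1 - 2
  u = 0 * 0
  return z
After constant-fold (7 stmts):
  x = 6
  v = x
  a = 0
  z = 27
  c = -1
  u = 0
  return z
After copy-propagate (7 stmts):
  x = 6
  v = 6
  a = 0
  z = 27
  c = -1
  u = 0
  return 27
After constant-fold (7 stmts):
  x = 6
  v = 6
  a = 0
  z = 27
  c = -1
  u = 0
  return 27
After dead-code-elim (1 stmts):
  return 27
Evaluate:
  x = 6  =>  x = 6
  v = x  =>  v = 6
  a = x * 0  =>  a = 0
  z = 9 * 3  =>  z = 27
  c = 1 - 2  =>  c = -1
  u = 0 * 0  =>  u = 0
  return z = 27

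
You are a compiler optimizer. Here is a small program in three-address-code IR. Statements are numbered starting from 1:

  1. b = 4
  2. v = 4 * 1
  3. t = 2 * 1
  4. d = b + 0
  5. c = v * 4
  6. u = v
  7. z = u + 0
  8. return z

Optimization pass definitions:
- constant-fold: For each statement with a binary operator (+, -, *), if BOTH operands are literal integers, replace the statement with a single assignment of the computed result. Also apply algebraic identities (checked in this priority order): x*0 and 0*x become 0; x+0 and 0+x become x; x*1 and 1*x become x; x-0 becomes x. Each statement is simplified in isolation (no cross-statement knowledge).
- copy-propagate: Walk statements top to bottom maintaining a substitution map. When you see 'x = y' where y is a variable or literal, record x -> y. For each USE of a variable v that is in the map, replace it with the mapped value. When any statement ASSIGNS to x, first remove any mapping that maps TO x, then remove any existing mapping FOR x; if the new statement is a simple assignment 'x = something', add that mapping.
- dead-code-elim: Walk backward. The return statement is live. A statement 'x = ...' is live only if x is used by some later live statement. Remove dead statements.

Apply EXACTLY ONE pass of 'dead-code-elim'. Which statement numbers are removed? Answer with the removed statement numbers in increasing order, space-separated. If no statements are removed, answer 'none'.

Backward liveness scan:
Stmt 1 'b = 4': DEAD (b not in live set [])
Stmt 2 'v = 4 * 1': KEEP (v is live); live-in = []
Stmt 3 't = 2 * 1': DEAD (t not in live set ['v'])
Stmt 4 'd = b + 0': DEAD (d not in live set ['v'])
Stmt 5 'c = v * 4': DEAD (c not in live set ['v'])
Stmt 6 'u = v': KEEP (u is live); live-in = ['v']
Stmt 7 'z = u + 0': KEEP (z is live); live-in = ['u']
Stmt 8 'return z': KEEP (return); live-in = ['z']
Removed statement numbers: [1, 3, 4, 5]
Surviving IR:
  v = 4 * 1
  u = v
  z = u + 0
  return z

Answer: 1 3 4 5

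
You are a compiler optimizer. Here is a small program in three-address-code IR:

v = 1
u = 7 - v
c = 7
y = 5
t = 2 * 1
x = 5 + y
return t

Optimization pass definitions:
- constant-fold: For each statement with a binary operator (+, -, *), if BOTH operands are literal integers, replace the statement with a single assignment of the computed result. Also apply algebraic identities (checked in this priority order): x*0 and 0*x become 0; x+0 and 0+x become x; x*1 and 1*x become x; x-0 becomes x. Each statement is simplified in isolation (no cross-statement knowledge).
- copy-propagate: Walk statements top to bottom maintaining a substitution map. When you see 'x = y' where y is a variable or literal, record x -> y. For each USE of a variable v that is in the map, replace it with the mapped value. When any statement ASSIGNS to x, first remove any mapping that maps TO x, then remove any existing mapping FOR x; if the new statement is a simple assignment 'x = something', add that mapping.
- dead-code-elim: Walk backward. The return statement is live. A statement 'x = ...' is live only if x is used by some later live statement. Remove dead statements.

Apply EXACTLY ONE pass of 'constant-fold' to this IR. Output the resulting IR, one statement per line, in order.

Answer: v = 1
u = 7 - v
c = 7
y = 5
t = 2
x = 5 + y
return t

Derivation:
Applying constant-fold statement-by-statement:
  [1] v = 1  (unchanged)
  [2] u = 7 - v  (unchanged)
  [3] c = 7  (unchanged)
  [4] y = 5  (unchanged)
  [5] t = 2 * 1  -> t = 2
  [6] x = 5 + y  (unchanged)
  [7] return t  (unchanged)
Result (7 stmts):
  v = 1
  u = 7 - v
  c = 7
  y = 5
  t = 2
  x = 5 + y
  return t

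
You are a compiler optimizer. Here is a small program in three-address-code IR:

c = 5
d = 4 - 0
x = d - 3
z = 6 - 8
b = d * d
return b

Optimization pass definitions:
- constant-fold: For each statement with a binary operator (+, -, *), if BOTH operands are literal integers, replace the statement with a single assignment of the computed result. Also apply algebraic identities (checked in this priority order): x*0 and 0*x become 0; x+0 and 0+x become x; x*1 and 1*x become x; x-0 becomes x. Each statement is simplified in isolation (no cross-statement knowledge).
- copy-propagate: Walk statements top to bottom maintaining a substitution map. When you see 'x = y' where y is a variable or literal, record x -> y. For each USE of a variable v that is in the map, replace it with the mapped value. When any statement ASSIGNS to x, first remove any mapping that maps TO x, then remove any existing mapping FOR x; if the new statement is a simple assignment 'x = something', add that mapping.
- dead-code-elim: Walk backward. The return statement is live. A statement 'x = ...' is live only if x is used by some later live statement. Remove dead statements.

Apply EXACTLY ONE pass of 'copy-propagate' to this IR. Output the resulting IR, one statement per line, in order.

Answer: c = 5
d = 4 - 0
x = d - 3
z = 6 - 8
b = d * d
return b

Derivation:
Applying copy-propagate statement-by-statement:
  [1] c = 5  (unchanged)
  [2] d = 4 - 0  (unchanged)
  [3] x = d - 3  (unchanged)
  [4] z = 6 - 8  (unchanged)
  [5] b = d * d  (unchanged)
  [6] return b  (unchanged)
Result (6 stmts):
  c = 5
  d = 4 - 0
  x = d - 3
  z = 6 - 8
  b = d * d
  return b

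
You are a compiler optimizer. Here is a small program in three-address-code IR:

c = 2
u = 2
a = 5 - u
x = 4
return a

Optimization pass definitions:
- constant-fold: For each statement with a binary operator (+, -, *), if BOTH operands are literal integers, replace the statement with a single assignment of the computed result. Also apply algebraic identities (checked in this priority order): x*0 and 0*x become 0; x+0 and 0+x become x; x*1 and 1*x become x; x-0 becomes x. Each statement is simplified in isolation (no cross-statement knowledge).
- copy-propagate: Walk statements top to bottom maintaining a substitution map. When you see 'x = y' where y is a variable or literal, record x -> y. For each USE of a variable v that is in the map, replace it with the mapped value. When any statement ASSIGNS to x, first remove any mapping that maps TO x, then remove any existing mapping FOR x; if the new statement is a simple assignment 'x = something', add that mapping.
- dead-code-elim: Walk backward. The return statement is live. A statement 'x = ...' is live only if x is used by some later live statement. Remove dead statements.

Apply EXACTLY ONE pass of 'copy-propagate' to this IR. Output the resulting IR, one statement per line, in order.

Applying copy-propagate statement-by-statement:
  [1] c = 2  (unchanged)
  [2] u = 2  (unchanged)
  [3] a = 5 - u  -> a = 5 - 2
  [4] x = 4  (unchanged)
  [5] return a  (unchanged)
Result (5 stmts):
  c = 2
  u = 2
  a = 5 - 2
  x = 4
  return a

Answer: c = 2
u = 2
a = 5 - 2
x = 4
return a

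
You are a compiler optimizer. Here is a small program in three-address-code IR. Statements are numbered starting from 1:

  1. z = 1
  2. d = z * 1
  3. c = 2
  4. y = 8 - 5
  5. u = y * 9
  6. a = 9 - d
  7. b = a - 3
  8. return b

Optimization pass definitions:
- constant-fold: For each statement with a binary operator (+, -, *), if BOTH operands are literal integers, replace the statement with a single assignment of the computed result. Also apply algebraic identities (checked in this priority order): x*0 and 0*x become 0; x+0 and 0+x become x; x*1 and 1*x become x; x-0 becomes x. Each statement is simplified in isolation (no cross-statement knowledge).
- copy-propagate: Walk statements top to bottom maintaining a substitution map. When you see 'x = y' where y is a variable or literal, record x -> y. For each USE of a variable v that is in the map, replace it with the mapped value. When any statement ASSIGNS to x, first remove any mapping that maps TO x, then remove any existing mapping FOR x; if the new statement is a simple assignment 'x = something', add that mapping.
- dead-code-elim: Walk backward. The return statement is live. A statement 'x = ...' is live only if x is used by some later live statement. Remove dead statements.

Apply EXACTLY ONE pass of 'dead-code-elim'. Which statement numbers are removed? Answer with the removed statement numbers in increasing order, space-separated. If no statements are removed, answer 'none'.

Answer: 3 4 5

Derivation:
Backward liveness scan:
Stmt 1 'z = 1': KEEP (z is live); live-in = []
Stmt 2 'd = z * 1': KEEP (d is live); live-in = ['z']
Stmt 3 'c = 2': DEAD (c not in live set ['d'])
Stmt 4 'y = 8 - 5': DEAD (y not in live set ['d'])
Stmt 5 'u = y * 9': DEAD (u not in live set ['d'])
Stmt 6 'a = 9 - d': KEEP (a is live); live-in = ['d']
Stmt 7 'b = a - 3': KEEP (b is live); live-in = ['a']
Stmt 8 'return b': KEEP (return); live-in = ['b']
Removed statement numbers: [3, 4, 5]
Surviving IR:
  z = 1
  d = z * 1
  a = 9 - d
  b = a - 3
  return b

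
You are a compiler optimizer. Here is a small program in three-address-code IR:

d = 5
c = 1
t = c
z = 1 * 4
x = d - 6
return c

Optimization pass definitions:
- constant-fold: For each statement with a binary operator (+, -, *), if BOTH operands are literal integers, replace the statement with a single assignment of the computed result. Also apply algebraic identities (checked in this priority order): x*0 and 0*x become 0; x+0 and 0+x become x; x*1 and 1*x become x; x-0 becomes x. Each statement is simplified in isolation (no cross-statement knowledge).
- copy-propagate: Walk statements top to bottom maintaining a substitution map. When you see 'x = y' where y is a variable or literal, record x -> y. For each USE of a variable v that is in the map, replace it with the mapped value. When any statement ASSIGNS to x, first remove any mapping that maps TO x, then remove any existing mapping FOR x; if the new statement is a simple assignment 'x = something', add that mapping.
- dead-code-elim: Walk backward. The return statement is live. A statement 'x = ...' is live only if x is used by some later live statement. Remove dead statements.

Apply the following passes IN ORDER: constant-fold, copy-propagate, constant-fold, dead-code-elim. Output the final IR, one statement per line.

Answer: return 1

Derivation:
Initial IR:
  d = 5
  c = 1
  t = c
  z = 1 * 4
  x = d - 6
  return c
After constant-fold (6 stmts):
  d = 5
  c = 1
  t = c
  z = 4
  x = d - 6
  return c
After copy-propagate (6 stmts):
  d = 5
  c = 1
  t = 1
  z = 4
  x = 5 - 6
  return 1
After constant-fold (6 stmts):
  d = 5
  c = 1
  t = 1
  z = 4
  x = -1
  return 1
After dead-code-elim (1 stmts):
  return 1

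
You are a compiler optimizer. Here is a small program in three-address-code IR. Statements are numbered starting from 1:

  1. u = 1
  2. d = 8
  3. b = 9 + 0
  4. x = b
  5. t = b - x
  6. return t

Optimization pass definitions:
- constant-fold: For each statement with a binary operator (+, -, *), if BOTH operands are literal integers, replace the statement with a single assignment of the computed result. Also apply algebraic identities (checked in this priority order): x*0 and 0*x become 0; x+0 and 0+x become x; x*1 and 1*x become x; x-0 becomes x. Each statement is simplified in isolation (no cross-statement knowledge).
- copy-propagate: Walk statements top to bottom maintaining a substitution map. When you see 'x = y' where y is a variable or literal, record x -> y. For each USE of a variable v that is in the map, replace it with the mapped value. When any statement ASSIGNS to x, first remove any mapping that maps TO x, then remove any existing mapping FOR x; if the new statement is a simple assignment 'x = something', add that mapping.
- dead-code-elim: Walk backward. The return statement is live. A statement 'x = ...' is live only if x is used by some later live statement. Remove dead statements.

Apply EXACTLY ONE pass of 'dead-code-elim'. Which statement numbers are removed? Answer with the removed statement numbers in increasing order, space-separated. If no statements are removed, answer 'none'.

Answer: 1 2

Derivation:
Backward liveness scan:
Stmt 1 'u = 1': DEAD (u not in live set [])
Stmt 2 'd = 8': DEAD (d not in live set [])
Stmt 3 'b = 9 + 0': KEEP (b is live); live-in = []
Stmt 4 'x = b': KEEP (x is live); live-in = ['b']
Stmt 5 't = b - x': KEEP (t is live); live-in = ['b', 'x']
Stmt 6 'return t': KEEP (return); live-in = ['t']
Removed statement numbers: [1, 2]
Surviving IR:
  b = 9 + 0
  x = b
  t = b - x
  return t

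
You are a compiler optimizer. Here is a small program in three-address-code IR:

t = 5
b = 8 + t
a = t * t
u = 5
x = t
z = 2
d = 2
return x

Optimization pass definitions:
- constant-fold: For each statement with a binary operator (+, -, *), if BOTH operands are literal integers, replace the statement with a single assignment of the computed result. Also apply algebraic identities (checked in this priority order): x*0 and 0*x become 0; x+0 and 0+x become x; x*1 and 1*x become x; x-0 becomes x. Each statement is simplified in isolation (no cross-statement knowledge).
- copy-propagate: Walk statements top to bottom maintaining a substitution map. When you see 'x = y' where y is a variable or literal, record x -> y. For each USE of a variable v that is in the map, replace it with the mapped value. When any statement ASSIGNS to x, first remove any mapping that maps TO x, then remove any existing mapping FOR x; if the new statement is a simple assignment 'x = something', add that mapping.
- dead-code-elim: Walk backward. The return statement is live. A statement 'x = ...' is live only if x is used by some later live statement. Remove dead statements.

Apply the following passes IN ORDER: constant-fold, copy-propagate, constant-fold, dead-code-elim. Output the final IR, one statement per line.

Answer: return 5

Derivation:
Initial IR:
  t = 5
  b = 8 + t
  a = t * t
  u = 5
  x = t
  z = 2
  d = 2
  return x
After constant-fold (8 stmts):
  t = 5
  b = 8 + t
  a = t * t
  u = 5
  x = t
  z = 2
  d = 2
  return x
After copy-propagate (8 stmts):
  t = 5
  b = 8 + 5
  a = 5 * 5
  u = 5
  x = 5
  z = 2
  d = 2
  return 5
After constant-fold (8 stmts):
  t = 5
  b = 13
  a = 25
  u = 5
  x = 5
  z = 2
  d = 2
  return 5
After dead-code-elim (1 stmts):
  return 5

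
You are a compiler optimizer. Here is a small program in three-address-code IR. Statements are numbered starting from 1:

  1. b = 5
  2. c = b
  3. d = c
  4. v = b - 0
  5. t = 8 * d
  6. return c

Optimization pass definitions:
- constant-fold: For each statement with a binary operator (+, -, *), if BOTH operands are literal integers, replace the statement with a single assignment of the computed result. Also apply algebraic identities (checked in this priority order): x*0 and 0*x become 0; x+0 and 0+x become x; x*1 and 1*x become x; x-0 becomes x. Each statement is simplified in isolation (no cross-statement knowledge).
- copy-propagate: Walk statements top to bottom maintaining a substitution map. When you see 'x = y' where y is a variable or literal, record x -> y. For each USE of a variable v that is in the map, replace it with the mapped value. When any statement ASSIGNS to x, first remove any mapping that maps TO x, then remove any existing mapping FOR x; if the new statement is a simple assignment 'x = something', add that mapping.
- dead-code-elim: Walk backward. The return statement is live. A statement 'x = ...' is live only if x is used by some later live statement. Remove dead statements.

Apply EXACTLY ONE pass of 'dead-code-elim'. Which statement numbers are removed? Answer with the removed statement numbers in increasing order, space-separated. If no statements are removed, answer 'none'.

Backward liveness scan:
Stmt 1 'b = 5': KEEP (b is live); live-in = []
Stmt 2 'c = b': KEEP (c is live); live-in = ['b']
Stmt 3 'd = c': DEAD (d not in live set ['c'])
Stmt 4 'v = b - 0': DEAD (v not in live set ['c'])
Stmt 5 't = 8 * d': DEAD (t not in live set ['c'])
Stmt 6 'return c': KEEP (return); live-in = ['c']
Removed statement numbers: [3, 4, 5]
Surviving IR:
  b = 5
  c = b
  return c

Answer: 3 4 5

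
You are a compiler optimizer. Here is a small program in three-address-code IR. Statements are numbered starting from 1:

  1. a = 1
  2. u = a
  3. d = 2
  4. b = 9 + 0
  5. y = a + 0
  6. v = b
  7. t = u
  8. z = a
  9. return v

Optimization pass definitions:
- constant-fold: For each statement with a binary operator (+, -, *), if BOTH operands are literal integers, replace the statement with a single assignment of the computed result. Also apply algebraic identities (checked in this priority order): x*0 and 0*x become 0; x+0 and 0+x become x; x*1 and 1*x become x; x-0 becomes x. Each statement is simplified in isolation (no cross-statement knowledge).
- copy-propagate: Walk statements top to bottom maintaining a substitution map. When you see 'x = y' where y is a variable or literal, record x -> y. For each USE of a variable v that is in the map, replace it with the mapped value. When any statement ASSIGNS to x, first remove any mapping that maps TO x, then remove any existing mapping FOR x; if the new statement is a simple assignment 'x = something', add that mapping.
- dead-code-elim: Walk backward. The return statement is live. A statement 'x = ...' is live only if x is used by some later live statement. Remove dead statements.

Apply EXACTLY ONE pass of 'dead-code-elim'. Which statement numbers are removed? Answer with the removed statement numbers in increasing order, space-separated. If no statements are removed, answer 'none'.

Answer: 1 2 3 5 7 8

Derivation:
Backward liveness scan:
Stmt 1 'a = 1': DEAD (a not in live set [])
Stmt 2 'u = a': DEAD (u not in live set [])
Stmt 3 'd = 2': DEAD (d not in live set [])
Stmt 4 'b = 9 + 0': KEEP (b is live); live-in = []
Stmt 5 'y = a + 0': DEAD (y not in live set ['b'])
Stmt 6 'v = b': KEEP (v is live); live-in = ['b']
Stmt 7 't = u': DEAD (t not in live set ['v'])
Stmt 8 'z = a': DEAD (z not in live set ['v'])
Stmt 9 'return v': KEEP (return); live-in = ['v']
Removed statement numbers: [1, 2, 3, 5, 7, 8]
Surviving IR:
  b = 9 + 0
  v = b
  return v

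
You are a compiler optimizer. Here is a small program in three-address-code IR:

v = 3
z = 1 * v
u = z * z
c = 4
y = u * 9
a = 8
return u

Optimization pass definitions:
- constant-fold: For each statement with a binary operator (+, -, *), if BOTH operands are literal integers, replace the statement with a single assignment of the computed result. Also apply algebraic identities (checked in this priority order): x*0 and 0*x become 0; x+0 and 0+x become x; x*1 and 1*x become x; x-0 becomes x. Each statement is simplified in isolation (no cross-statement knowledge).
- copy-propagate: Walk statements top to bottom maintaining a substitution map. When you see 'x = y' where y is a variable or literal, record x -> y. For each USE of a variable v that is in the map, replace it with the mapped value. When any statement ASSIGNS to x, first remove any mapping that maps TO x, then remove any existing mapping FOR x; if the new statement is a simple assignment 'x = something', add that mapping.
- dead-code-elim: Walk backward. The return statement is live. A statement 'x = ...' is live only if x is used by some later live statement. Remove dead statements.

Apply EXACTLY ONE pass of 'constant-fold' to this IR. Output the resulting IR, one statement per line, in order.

Answer: v = 3
z = v
u = z * z
c = 4
y = u * 9
a = 8
return u

Derivation:
Applying constant-fold statement-by-statement:
  [1] v = 3  (unchanged)
  [2] z = 1 * v  -> z = v
  [3] u = z * z  (unchanged)
  [4] c = 4  (unchanged)
  [5] y = u * 9  (unchanged)
  [6] a = 8  (unchanged)
  [7] return u  (unchanged)
Result (7 stmts):
  v = 3
  z = v
  u = z * z
  c = 4
  y = u * 9
  a = 8
  return u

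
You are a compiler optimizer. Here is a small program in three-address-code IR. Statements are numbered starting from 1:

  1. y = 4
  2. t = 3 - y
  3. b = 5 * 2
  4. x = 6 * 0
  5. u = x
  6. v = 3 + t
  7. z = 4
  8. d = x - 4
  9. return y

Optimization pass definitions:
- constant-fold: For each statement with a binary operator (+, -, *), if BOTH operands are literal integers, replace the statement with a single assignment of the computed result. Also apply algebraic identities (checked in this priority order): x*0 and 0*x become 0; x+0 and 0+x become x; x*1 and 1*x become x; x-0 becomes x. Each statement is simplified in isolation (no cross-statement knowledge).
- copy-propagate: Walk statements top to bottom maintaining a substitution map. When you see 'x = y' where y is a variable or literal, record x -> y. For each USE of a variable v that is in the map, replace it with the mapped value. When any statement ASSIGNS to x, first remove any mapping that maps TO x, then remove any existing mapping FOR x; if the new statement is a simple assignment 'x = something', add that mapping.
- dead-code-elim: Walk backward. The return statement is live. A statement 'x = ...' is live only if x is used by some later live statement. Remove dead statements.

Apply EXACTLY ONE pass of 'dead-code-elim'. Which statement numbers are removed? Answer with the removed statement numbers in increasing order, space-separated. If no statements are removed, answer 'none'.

Answer: 2 3 4 5 6 7 8

Derivation:
Backward liveness scan:
Stmt 1 'y = 4': KEEP (y is live); live-in = []
Stmt 2 't = 3 - y': DEAD (t not in live set ['y'])
Stmt 3 'b = 5 * 2': DEAD (b not in live set ['y'])
Stmt 4 'x = 6 * 0': DEAD (x not in live set ['y'])
Stmt 5 'u = x': DEAD (u not in live set ['y'])
Stmt 6 'v = 3 + t': DEAD (v not in live set ['y'])
Stmt 7 'z = 4': DEAD (z not in live set ['y'])
Stmt 8 'd = x - 4': DEAD (d not in live set ['y'])
Stmt 9 'return y': KEEP (return); live-in = ['y']
Removed statement numbers: [2, 3, 4, 5, 6, 7, 8]
Surviving IR:
  y = 4
  return y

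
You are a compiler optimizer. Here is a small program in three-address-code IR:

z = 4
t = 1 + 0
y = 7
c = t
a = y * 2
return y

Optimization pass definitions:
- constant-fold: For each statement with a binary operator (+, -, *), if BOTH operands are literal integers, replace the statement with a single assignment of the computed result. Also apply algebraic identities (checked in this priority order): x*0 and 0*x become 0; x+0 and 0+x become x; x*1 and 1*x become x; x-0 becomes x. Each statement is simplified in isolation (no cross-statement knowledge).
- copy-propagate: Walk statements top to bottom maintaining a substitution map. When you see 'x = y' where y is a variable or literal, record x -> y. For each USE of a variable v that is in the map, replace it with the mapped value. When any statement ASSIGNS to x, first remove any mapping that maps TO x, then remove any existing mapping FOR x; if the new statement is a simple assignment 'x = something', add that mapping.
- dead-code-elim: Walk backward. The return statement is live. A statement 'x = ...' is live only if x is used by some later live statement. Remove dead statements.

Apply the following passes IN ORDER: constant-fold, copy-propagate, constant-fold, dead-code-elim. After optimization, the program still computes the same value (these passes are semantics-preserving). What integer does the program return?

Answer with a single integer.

Initial IR:
  z = 4
  t = 1 + 0
  y = 7
  c = t
  a = y * 2
  return y
After constant-fold (6 stmts):
  z = 4
  t = 1
  y = 7
  c = t
  a = y * 2
  return y
After copy-propagate (6 stmts):
  z = 4
  t = 1
  y = 7
  c = 1
  a = 7 * 2
  return 7
After constant-fold (6 stmts):
  z = 4
  t = 1
  y = 7
  c = 1
  a = 14
  return 7
After dead-code-elim (1 stmts):
  return 7
Evaluate:
  z = 4  =>  z = 4
  t = 1 + 0  =>  t = 1
  y = 7  =>  y = 7
  c = t  =>  c = 1
  a = y * 2  =>  a = 14
  return y = 7

Answer: 7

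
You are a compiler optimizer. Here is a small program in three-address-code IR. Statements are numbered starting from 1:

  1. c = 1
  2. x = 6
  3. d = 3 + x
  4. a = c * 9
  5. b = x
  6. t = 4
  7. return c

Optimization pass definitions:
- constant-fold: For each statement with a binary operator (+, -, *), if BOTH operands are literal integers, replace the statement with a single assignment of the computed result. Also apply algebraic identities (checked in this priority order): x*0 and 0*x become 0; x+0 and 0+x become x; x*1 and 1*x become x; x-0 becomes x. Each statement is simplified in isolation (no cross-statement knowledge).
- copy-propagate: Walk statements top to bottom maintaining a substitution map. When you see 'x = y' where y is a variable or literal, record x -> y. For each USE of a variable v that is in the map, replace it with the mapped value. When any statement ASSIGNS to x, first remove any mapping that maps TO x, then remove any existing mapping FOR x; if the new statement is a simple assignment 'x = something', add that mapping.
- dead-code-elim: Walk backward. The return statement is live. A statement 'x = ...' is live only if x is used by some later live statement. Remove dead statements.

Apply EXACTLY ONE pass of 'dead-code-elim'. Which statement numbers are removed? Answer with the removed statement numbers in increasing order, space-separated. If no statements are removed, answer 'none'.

Answer: 2 3 4 5 6

Derivation:
Backward liveness scan:
Stmt 1 'c = 1': KEEP (c is live); live-in = []
Stmt 2 'x = 6': DEAD (x not in live set ['c'])
Stmt 3 'd = 3 + x': DEAD (d not in live set ['c'])
Stmt 4 'a = c * 9': DEAD (a not in live set ['c'])
Stmt 5 'b = x': DEAD (b not in live set ['c'])
Stmt 6 't = 4': DEAD (t not in live set ['c'])
Stmt 7 'return c': KEEP (return); live-in = ['c']
Removed statement numbers: [2, 3, 4, 5, 6]
Surviving IR:
  c = 1
  return c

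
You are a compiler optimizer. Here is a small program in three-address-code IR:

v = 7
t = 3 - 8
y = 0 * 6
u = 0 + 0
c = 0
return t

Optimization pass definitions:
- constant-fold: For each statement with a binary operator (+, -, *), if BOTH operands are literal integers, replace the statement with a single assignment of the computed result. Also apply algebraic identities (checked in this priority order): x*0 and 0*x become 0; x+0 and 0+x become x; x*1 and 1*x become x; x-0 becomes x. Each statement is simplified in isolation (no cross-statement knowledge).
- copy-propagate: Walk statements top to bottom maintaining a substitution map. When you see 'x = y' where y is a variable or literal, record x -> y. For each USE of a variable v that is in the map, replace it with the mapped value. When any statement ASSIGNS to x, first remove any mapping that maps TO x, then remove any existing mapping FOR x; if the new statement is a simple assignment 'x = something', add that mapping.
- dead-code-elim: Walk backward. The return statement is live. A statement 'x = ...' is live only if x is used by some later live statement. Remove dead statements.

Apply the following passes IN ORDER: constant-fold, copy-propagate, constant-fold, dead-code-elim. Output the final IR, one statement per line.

Initial IR:
  v = 7
  t = 3 - 8
  y = 0 * 6
  u = 0 + 0
  c = 0
  return t
After constant-fold (6 stmts):
  v = 7
  t = -5
  y = 0
  u = 0
  c = 0
  return t
After copy-propagate (6 stmts):
  v = 7
  t = -5
  y = 0
  u = 0
  c = 0
  return -5
After constant-fold (6 stmts):
  v = 7
  t = -5
  y = 0
  u = 0
  c = 0
  return -5
After dead-code-elim (1 stmts):
  return -5

Answer: return -5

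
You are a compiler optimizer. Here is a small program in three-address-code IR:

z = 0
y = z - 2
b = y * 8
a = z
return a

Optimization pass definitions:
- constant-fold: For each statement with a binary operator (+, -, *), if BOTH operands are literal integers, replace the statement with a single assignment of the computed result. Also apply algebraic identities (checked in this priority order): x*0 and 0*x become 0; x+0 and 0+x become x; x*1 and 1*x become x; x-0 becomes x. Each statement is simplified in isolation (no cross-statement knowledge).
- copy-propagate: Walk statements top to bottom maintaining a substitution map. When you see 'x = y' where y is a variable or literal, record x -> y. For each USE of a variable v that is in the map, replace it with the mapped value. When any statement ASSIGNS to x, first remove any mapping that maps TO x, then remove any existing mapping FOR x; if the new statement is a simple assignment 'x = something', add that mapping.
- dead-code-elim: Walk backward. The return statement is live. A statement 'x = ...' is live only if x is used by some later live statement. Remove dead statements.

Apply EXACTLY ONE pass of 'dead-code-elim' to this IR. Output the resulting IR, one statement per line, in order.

Answer: z = 0
a = z
return a

Derivation:
Applying dead-code-elim statement-by-statement:
  [5] return a  -> KEEP (return); live=['a']
  [4] a = z  -> KEEP; live=['z']
  [3] b = y * 8  -> DEAD (b not live)
  [2] y = z - 2  -> DEAD (y not live)
  [1] z = 0  -> KEEP; live=[]
Result (3 stmts):
  z = 0
  a = z
  return a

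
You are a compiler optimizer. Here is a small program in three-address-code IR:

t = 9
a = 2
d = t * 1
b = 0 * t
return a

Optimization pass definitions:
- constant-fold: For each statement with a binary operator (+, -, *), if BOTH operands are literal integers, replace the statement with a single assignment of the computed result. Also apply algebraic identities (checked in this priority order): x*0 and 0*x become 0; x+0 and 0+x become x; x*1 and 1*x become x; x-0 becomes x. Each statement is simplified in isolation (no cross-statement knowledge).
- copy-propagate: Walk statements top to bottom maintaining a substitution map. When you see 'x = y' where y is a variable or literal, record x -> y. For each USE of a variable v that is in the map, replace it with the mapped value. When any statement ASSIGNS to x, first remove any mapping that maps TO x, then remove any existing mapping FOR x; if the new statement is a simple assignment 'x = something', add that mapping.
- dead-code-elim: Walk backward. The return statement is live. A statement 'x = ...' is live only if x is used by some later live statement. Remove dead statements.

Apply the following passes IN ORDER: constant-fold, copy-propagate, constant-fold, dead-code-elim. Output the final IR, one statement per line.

Answer: return 2

Derivation:
Initial IR:
  t = 9
  a = 2
  d = t * 1
  b = 0 * t
  return a
After constant-fold (5 stmts):
  t = 9
  a = 2
  d = t
  b = 0
  return a
After copy-propagate (5 stmts):
  t = 9
  a = 2
  d = 9
  b = 0
  return 2
After constant-fold (5 stmts):
  t = 9
  a = 2
  d = 9
  b = 0
  return 2
After dead-code-elim (1 stmts):
  return 2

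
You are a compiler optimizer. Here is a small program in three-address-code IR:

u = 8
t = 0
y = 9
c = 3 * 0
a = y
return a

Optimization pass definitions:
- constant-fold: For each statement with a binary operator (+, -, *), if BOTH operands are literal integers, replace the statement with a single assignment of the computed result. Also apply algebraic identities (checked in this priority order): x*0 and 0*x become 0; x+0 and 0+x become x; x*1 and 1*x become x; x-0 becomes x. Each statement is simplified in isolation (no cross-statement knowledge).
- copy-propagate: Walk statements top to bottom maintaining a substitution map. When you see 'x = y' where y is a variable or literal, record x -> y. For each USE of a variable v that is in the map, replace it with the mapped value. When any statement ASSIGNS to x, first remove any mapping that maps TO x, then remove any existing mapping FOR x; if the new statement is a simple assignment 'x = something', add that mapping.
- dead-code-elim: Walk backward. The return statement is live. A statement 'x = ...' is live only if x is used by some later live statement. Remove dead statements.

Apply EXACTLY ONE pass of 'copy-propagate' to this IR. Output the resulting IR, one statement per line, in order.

Answer: u = 8
t = 0
y = 9
c = 3 * 0
a = 9
return 9

Derivation:
Applying copy-propagate statement-by-statement:
  [1] u = 8  (unchanged)
  [2] t = 0  (unchanged)
  [3] y = 9  (unchanged)
  [4] c = 3 * 0  (unchanged)
  [5] a = y  -> a = 9
  [6] return a  -> return 9
Result (6 stmts):
  u = 8
  t = 0
  y = 9
  c = 3 * 0
  a = 9
  return 9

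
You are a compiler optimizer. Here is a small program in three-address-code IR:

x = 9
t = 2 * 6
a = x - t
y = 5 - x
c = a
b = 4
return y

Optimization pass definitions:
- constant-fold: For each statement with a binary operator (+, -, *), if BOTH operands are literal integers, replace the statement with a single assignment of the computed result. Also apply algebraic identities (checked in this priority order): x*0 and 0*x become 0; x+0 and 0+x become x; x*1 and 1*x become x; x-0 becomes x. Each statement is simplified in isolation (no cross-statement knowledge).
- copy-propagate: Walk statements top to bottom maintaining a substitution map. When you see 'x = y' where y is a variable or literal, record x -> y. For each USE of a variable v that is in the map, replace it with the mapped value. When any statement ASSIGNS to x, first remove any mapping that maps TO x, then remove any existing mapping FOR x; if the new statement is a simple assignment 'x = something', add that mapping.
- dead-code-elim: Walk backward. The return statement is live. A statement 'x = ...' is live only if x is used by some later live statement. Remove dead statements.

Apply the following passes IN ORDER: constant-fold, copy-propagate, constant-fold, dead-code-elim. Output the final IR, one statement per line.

Initial IR:
  x = 9
  t = 2 * 6
  a = x - t
  y = 5 - x
  c = a
  b = 4
  return y
After constant-fold (7 stmts):
  x = 9
  t = 12
  a = x - t
  y = 5 - x
  c = a
  b = 4
  return y
After copy-propagate (7 stmts):
  x = 9
  t = 12
  a = 9 - 12
  y = 5 - 9
  c = a
  b = 4
  return y
After constant-fold (7 stmts):
  x = 9
  t = 12
  a = -3
  y = -4
  c = a
  b = 4
  return y
After dead-code-elim (2 stmts):
  y = -4
  return y

Answer: y = -4
return y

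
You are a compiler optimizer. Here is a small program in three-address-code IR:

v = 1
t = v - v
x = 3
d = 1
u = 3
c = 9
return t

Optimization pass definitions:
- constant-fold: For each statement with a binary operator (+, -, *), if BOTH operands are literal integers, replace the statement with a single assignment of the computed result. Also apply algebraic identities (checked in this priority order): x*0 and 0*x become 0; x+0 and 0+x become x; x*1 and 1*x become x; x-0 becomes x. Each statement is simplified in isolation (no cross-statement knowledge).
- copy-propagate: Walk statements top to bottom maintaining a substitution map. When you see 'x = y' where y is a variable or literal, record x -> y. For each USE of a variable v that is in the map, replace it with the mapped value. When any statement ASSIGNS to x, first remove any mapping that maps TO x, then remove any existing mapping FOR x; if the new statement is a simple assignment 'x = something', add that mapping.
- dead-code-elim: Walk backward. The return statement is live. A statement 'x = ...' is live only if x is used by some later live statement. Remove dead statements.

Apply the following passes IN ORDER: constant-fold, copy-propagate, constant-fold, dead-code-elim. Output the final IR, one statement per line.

Initial IR:
  v = 1
  t = v - v
  x = 3
  d = 1
  u = 3
  c = 9
  return t
After constant-fold (7 stmts):
  v = 1
  t = v - v
  x = 3
  d = 1
  u = 3
  c = 9
  return t
After copy-propagate (7 stmts):
  v = 1
  t = 1 - 1
  x = 3
  d = 1
  u = 3
  c = 9
  return t
After constant-fold (7 stmts):
  v = 1
  t = 0
  x = 3
  d = 1
  u = 3
  c = 9
  return t
After dead-code-elim (2 stmts):
  t = 0
  return t

Answer: t = 0
return t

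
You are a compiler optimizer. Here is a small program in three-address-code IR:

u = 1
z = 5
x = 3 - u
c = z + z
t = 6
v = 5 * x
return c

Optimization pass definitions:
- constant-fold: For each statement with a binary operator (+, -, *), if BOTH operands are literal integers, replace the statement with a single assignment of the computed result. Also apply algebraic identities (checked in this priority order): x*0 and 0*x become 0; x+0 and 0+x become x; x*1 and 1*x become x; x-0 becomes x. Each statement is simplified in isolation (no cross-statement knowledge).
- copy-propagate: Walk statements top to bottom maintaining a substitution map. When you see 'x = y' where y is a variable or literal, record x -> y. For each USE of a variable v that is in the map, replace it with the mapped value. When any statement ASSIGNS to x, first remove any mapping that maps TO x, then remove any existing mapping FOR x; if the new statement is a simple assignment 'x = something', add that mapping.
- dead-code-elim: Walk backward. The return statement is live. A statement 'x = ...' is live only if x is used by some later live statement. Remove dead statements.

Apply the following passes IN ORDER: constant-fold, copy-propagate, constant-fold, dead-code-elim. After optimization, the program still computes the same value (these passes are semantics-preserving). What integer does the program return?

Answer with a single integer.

Initial IR:
  u = 1
  z = 5
  x = 3 - u
  c = z + z
  t = 6
  v = 5 * x
  return c
After constant-fold (7 stmts):
  u = 1
  z = 5
  x = 3 - u
  c = z + z
  t = 6
  v = 5 * x
  return c
After copy-propagate (7 stmts):
  u = 1
  z = 5
  x = 3 - 1
  c = 5 + 5
  t = 6
  v = 5 * x
  return c
After constant-fold (7 stmts):
  u = 1
  z = 5
  x = 2
  c = 10
  t = 6
  v = 5 * x
  return c
After dead-code-elim (2 stmts):
  c = 10
  return c
Evaluate:
  u = 1  =>  u = 1
  z = 5  =>  z = 5
  x = 3 - u  =>  x = 2
  c = z + z  =>  c = 10
  t = 6  =>  t = 6
  v = 5 * x  =>  v = 10
  return c = 10

Answer: 10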